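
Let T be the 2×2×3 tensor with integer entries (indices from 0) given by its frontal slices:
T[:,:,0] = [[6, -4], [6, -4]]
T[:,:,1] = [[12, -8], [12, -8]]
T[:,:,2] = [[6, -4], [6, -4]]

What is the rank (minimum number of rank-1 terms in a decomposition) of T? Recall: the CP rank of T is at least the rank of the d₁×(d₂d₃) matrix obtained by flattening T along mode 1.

Lower bound: T ≠ 0 (e.g. T[0,0,0] = 6), so rank(T) ≥ 1.
Upper bound: the mode-1 fibre T[:,0,0] = [6, 6] gives a = (1, 1) (primitive direction); the mode-2 fibre T[0,:,0] = [6, -4] gives b = (3, -2); then c[k] = T[0,0,k] / (a[0]·b[0]) = [6, 12, 6] / 3 = (2, 4, 2).
Expanding (1, 1) ⊗ (3, -2) ⊗ (2, 4, 2) reproduces all 12 entries of T, so T = (1, 1) ⊗ (3, -2) ⊗ (2, 4, 2) and rank(T) ≤ 1.
These bounds meet, so rank(T) = 1.

1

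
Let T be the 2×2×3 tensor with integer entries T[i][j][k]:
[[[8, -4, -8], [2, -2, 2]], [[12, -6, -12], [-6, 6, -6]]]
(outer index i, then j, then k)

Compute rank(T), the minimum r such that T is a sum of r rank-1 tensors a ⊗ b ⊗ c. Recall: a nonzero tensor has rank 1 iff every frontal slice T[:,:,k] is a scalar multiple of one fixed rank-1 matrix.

Lower bound: the mode-2 unfolding of T (rows indexed by j, columns by (i,k) = (0,0), (0,1), (0,2), (1,0), (1,1), (1,2)) is [[8, -4, -8, 12, -6, -12], [2, -2, 2, -6, 6, -6]].
There the 2×2 minor on rows j ∈ {0, 1}, columns (i,k) ∈ {(0,0), (0,1)} is det [[8, -4], [2, -2]] = -8 ≠ 0, so this unfolding has rank ≥ 2; CP rank is at least every unfolding rank, so rank(T) ≥ 2. (Flattening ranks never certify an upper bound on CP rank; for that we must actually write T with 2 rank-1 terms.)
Upper bound — finding two terms. Write S_k = T[:,:,k] for the frontal slices: S₀ = [[8, 2], [12, -6]], S₁ = [[-4, -2], [-6, 6]], S₂ = [[-8, 2], [-12, -6]].
If T = a₁ ⊗ b₁ ⊗ c₁ + a₂ ⊗ b₂ ⊗ c₂ then each S_k = c₁[k]·a₁b₁ᵀ + c₂[k]·a₂b₂ᵀ. S₀ and S₁ are linearly independent, so a₁b₁ᵀ and a₂b₂ᵀ must span the same plane of matrices: they are the rank-1 matrices of the form x·S₀ + y·S₁.
det(x·S₀ + y·S₁) is −72·x² + 108·xy − 36·y² = (-36)·(2·x − y)(x − y), vanishing at (x:y) = (1:2) and (1:1).
M₁ = S₀ + 2·S₁ = [[0, -2], [0, 6]] = (-2)·(1, -3)(0, 1)ᵀ and M₂ = S₀ + S₁ = [[4, 0], [6, 0]] = 2·(2, 3)(1, 0)ᵀ, so take a₁ = (1, -3), b₁ = (0, 1), a₂ = (2, 3), b₂ = (1, 0).
Each slice is an integer combination of E₁ = a₁b₁ᵀ and E₂ = a₂b₂ᵀ: S₀ = 2·E₁ + 4·E₂, S₁ = −2·E₁ − 2·E₂, S₂ = 2·E₁ − 4·E₂; reading off coefficients, c₁ = (2, -2, 2) and c₂ = (4, -2, -4).
Hence T = (1, -3) ⊗ (0, 1) ⊗ (2, -2, 2) + (2, 3) ⊗ (1, 0) ⊗ (4, -2, -4), so rank(T) ≤ 2.
These bounds meet, so rank(T) = 2.
Check entry T[0,0,0] = 8: (1)·(0)·(2) + (2)·(1)·(4) = 8.

2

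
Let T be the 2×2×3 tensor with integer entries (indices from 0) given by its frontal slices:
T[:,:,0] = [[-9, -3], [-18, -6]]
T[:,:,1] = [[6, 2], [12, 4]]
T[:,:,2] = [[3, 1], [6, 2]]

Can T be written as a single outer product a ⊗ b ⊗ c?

Yes

If T = a ⊗ b ⊗ c then every fibre of T is a multiple of the corresponding factor, so read the factors off the fibres through the nonzero entry T[0,0,0] = -9.
The mode-1 fibre T[:,0,0] = [-9, -18] gives a = [1, 2] (primitive direction); the mode-2 fibre T[0,:,0] = [-9, -3] gives b = [3, 1]; then c[k] = T[0,0,k] / (a[0]·b[0]) = [-9, 6, 3] / 3 = [-3, 2, 1].
Expanding [1, 2] ⊗ [3, 1] ⊗ [-3, 2, 1] reproduces all 12 entries of T, so T = [1, 2] ⊗ [3, 1] ⊗ [-3, 2, 1] and rank(T) ≤ 1.
Equivalently every frontal slice T[:,:,k] is c[k] times the rank-1 matrix [1, 2] ⊗ [3, 1]. So T has rank 1 (it is nonzero).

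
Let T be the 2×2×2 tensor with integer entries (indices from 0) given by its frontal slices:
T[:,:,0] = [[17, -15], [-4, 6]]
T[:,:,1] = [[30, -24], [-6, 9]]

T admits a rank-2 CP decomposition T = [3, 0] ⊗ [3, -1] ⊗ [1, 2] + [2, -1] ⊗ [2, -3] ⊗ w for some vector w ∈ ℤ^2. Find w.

Subtract the known terms from T to get the rank-1 residual R = [2, -1] ⊗ [2, -3] ⊗ w, so R[i,j,k] = a[i]·b[j]·w[k]. Pick indices with nonzero a[0]·b[0] = (2)·(2) = 4. Only the fibre through (0,0,·) is needed: R[0,0,:] = T[0,0,:] − Σₗ aₗ[0]bₗ[0]cₗ = [17, 30] − (3)·(3)·[1, 2] = [8, 12]. Then w[k] = R[0,0,k] / 4 for each k, giving w = [8, 12] / 4 = [2, 3].

w = [2, 3]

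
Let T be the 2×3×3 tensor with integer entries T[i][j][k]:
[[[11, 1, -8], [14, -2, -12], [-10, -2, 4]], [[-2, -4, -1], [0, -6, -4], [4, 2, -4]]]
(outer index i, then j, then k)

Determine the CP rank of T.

3

Lower bound: the mode-2 unfolding of T (rows indexed by j, columns by (i,k) = (0,0), (0,1), (0,2), (1,0), (1,1), (1,2)) is [[11, 1, -8, -2, -4, -1], [14, -2, -12, 0, -6, -4], [-10, -2, 4, 4, 2, -4]].
There the 3×3 minor on rows j ∈ {0, 1, 2}, columns (i,k) ∈ {(0,0), (0,1), (0,2)} is det [[11, 1, -8], [14, -2, -12], [-10, -2, 4]] = 96 ≠ 0, so this unfolding has rank ≥ 3; CP rank is at least every unfolding rank, so rank(T) ≥ 3. (Flattening ranks never certify an upper bound on CP rank; for that we must actually write T with 3 rank-1 terms.)
Upper bound: T is a sum of 3 rank-1 terms, T = [1, 1] (x) [1, 2, 2] (x) [1, -1, -2] + [2, -1] (x) [1, 1, -1] (x) [4, 2, -2] + [2, 1] (x) [1, 2, -2] (x) [1, -1, -1] (one valid choice — decompositions are not unique — normalised so each a, b is primitive with positive first nonzero entry; check it by expanding all entries), so rank(T) ≤ 3.
These bounds meet, so rank(T) = 3.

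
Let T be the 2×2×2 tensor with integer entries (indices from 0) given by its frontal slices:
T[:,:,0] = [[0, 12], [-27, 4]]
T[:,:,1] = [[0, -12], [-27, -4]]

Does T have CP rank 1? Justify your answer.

No

The mode-3 unfolding of T (rows indexed by k, columns by (i,j) = (0,0), (0,1), (1,0), (1,1)) is [[0, 12, -27, 4], [0, -12, -27, -4]].
There the 2×2 minor on rows k ∈ {0, 1}, columns (i,j) ∈ {(0,1), (1,0)} is det [[12, -27], [-12, -27]] = -648 ≠ 0, so this unfolding has rank ≥ 2; CP rank is at least every unfolding rank, so rank(T) ≥ 2.
In particular rank(T) ≥ 2 > 1, so T is not rank-1.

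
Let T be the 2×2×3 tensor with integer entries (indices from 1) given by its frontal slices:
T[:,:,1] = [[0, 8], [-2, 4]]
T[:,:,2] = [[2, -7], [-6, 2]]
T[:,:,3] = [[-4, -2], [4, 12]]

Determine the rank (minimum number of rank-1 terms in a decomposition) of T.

3

Lower bound: the mode-3 unfolding of T (rows indexed by k, columns by (i,j) = (1,1), (1,2), (2,1), (2,2)) is [[0, 8, -2, 4], [2, -7, -6, 2], [-4, -2, 4, 12]].
There the 3×3 minor on rows k ∈ {1, 2, 3}, columns (i,j) ∈ {(1,1), (1,2), (2,1)} is det [[0, 8, -2], [2, -7, -6], [-4, -2, 4]] = 192 ≠ 0, so this unfolding has rank ≥ 3; CP rank is at least every unfolding rank, so rank(T) ≥ 3. (Flattening ranks never certify an upper bound on CP rank; for that we must actually write T with 3 rank-1 terms.)
Upper bound: T is a sum of 3 rank-1 terms, T = (0, 1) ⊗ (1, -2) ⊗ (-2, -2, -4) + (1, -2) ⊗ (2, 1) ⊗ (0, 1, -2) + (1, 0) ⊗ (0, 1) ⊗ (8, -8, 0) (written with every a and b primitive with positive leading entry and the scale carried by c; CP decompositions are not unique, and this one is verified by expanding entrywise), so rank(T) ≤ 3.
These bounds meet, so rank(T) = 3.
Check entry T[1,2,3] = -2: (0)·(-2)·(-4) + (1)·(1)·(-2) + (1)·(1)·(0) = -2.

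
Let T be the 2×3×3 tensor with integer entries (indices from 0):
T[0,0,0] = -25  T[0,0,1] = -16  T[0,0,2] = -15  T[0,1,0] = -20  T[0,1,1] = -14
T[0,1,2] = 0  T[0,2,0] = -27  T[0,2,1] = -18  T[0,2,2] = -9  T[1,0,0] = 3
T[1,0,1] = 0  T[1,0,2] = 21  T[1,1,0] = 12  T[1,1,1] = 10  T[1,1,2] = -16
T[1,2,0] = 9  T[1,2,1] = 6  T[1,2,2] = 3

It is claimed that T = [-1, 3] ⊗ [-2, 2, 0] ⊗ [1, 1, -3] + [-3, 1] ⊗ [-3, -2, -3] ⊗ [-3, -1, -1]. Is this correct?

Reconstruct entry (0,0,1) from the claimed factors: Σₗ aₗ[0]bₗ[0]cₗ[1] = (-1)·(-2)·(1) + (-3)·(-3)·(-1) = -7, but T[0,0,1] = -16. The claim is false.

No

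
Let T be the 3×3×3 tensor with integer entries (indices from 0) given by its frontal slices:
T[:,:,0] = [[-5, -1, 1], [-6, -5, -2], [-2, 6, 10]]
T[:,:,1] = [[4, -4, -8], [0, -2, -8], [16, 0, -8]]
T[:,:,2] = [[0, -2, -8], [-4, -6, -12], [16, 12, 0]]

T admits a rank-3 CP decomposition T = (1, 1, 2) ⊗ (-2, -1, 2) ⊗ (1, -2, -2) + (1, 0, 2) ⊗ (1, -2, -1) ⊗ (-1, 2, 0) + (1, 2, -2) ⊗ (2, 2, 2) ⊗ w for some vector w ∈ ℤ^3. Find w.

w = (-1, -1, -2)

Subtract the known terms from T to get the rank-1 residual R = (1, 2, -2) ⊗ (2, 2, 2) ⊗ w, so R[i,j,k] = a[i]·b[j]·w[k]. Pick indices with nonzero a[0]·b[0] = (1)·(2) = 2. Only the fibre through (0,0,·) is needed: R[0,0,:] = T[0,0,:] − Σₗ aₗ[0]bₗ[0]cₗ = [-5, 4, 0] − (1)·(-2)·(1, -2, -2) − (1)·(1)·(-1, 2, 0) = [-2, -2, -4]. Then w[k] = R[0,0,k] / 2 for each k, giving w = [-2, -2, -4] / 2 = (-1, -1, -2).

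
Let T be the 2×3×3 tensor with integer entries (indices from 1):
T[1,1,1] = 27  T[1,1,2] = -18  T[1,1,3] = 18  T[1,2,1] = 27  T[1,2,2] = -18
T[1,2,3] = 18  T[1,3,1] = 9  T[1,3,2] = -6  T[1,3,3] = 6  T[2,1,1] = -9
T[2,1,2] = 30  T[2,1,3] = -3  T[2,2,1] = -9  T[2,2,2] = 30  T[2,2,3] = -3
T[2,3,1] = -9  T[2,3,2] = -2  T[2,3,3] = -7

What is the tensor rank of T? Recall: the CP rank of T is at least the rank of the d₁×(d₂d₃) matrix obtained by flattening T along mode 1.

Lower bound: the mode-2 unfolding of T (rows indexed by j, columns by (i,k) = (1,1), (1,2), (1,3), (2,1), (2,2), (2,3)) is [[27, -18, 18, -9, 30, -3], [27, -18, 18, -9, 30, -3], [9, -6, 6, -9, -2, -7]].
There the 2×2 minor on rows j ∈ {1, 3}, columns (i,k) ∈ {(1,1), (2,1)} is det [[27, -9], [9, -9]] = -162 ≠ 0, so this unfolding has rank ≥ 2; CP rank is at least every unfolding rank, so rank(T) ≥ 2. (Unfolding ranks only ever bound the CP rank from below — rank(T) can be strictly larger than all of them — so the matching upper bound has to come from an explicit 2-term decomposition.)
Upper bound — finding two terms. Write S_k = T[:,:,k] for the frontal slices: S₁ = [[27, 27, 9], [-9, -9, -9]], S₂ = [[-18, -18, -6], [30, 30, -2]], S₃ = [[18, 18, 6], [-3, -3, -7]].
If T = a₁ ⊗ b₁ ⊗ c₁ + a₂ ⊗ b₂ ⊗ c₂ then each S_k = c₁[k]·a₁b₁ᵀ + c₂[k]·a₂b₂ᵀ. S₁ and S₂ are linearly independent, so a₁b₁ᵀ and a₂b₂ᵀ must span the same plane of matrices: they are the rank-1 matrices of the form x·S₁ + y·S₂.
The 2×2 minor of x·S₁ + y·S₂ on rows {1,2}, columns {1,3} is −162·x² − 216·xy + 216·y² = (-54)·(3·x − 2·y)(x + 2·y), vanishing at (x:y) = (2:3) and (2:-1).
M₁ = 2·S₁ + 3·S₂ = [[0, 0, 0], [72, 72, -24]] = 24·[0, 1][3, 3, -1]ᵀ and M₂ = 2·S₁ − S₂ = [[72, 72, 24], [-48, -48, -16]] = 8·[3, -2][3, 3, 1]ᵀ, so take a₁ = [0, 1], b₁ = [3, 3, -1], a₂ = [3, -2], b₂ = [3, 3, 1].
Each slice is an integer combination of E₁ = a₁b₁ᵀ and E₂ = a₂b₂ᵀ: S₁ = 3·E₁ + 3·E₂, S₂ = 6·E₁ − 2·E₂, S₃ = 3·E₁ + 2·E₂; reading off coefficients, c₁ = [3, 6, 3] and c₂ = [3, -2, 2].
Hence T = [0, 1] ⊗ [3, 3, -1] ⊗ [3, 6, 3] + [3, -2] ⊗ [3, 3, 1] ⊗ [3, -2, 2], so rank(T) ≤ 2.
These bounds meet, so rank(T) = 2.

2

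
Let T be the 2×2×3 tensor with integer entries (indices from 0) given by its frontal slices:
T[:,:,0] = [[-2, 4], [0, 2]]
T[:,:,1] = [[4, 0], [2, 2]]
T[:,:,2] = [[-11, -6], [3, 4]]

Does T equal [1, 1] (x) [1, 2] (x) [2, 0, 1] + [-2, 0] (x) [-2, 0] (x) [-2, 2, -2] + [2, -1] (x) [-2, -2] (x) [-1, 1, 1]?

Reconstruct entry (0,1,0) from the claimed factors: Σₗ aₗ[0]bₗ[1]cₗ[0] = (1)·(2)·(2) + (-2)·(0)·(-2) + (2)·(-2)·(-1) = 8, but T[0,1,0] = 4. The claim is false.

No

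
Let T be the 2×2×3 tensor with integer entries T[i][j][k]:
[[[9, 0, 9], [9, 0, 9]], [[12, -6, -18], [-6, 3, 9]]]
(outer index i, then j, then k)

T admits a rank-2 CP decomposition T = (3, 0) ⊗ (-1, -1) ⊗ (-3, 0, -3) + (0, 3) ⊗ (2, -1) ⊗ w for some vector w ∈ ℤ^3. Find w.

Subtract the known terms from T to get the rank-1 residual R = (0, 3) ⊗ (2, -1) ⊗ w, so R[i,j,k] = a[i]·b[j]·w[k]. Pick indices with nonzero a[1]·b[0] = (3)·(2) = 6. Only the fibre through (1,0,·) is needed: R[1,0,:] = T[1,0,:] − Σₗ aₗ[1]bₗ[0]cₗ = [12, -6, -18] − (0)·(-1)·(-3, 0, -3) = [12, -6, -18]. Then w[k] = R[1,0,k] / 6 for each k, giving w = [12, -6, -18] / 6 = (2, -1, -3).

w = (2, -1, -3)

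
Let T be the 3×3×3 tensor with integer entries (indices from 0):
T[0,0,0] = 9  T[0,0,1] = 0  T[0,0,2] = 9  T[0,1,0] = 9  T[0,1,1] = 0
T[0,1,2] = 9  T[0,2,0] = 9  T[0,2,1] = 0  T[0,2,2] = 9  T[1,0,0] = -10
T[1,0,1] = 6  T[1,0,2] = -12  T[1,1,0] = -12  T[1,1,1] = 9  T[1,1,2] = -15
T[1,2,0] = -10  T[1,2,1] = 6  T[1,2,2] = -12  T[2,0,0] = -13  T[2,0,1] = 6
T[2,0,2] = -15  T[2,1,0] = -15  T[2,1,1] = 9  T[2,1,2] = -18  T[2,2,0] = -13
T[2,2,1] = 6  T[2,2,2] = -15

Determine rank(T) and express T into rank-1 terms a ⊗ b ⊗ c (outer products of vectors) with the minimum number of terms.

rank(T) = 2

Lower bound: in the mode-1 unfolding of T (rows indexed by i, columns by (j,k)) the 2×2 minor on rows i ∈ {0, 1}, columns (j,k) ∈ {(0,0), (0,1)} is det [[9, 0], [-10, 6]] = 54 ≠ 0, so that unfolding has rank ≥ 2 and hence rank(T) ≥ 2 (CP rank is at least every unfolding rank, though it can be larger).
Upper bound: with S_k = T[:,:,k], the two rank-1 terms a₁b₁ᵀ, a₂b₂ᵀ are the rank-1 members of the pencil x·S₀ + y·S₁.
The 2×2 minor of x·S₀ + y·S₁ on rows {0,1}, columns {0,1} is −18·x² + 27·xy = (-9)·(2·x − 3·y)(x), vanishing at (x:y) = (3:2) and (0:1).
M₁ = 3·S₀ + 2·S₁ = [[27, 27, 27], [-18, -18, -18], [-27, -27, -27]] = 9·(3, -2, -3)(1, 1, 1)ᵀ and M₂ = S₁ = [[0, 0, 0], [6, 9, 6], [6, 9, 6]] = 3·(0, 1, 1)(2, 3, 2)ᵀ, so take a₁ = (3, -2, -3), b₁ = (1, 1, 1), a₂ = (0, 1, 1), b₂ = (2, 3, 2).
Each slice is an integer combination of E₁ = a₁b₁ᵀ and E₂ = a₂b₂ᵀ: S₀ = 3·E₁ − 2·E₂, S₁ = 3·E₂, S₂ = 3·E₁ − 3·E₂; reading off coefficients, c₁ = (3, 0, 3) and c₂ = (-2, 3, -3).
Hence T = (3, -2, -3) ⊗ (1, 1, 1) ⊗ (3, 0, 3) + (0, 1, 1) ⊗ (2, 3, 2) ⊗ (-2, 3, -3), so rank(T) ≤ 2.
These bounds meet, so rank(T) = 2.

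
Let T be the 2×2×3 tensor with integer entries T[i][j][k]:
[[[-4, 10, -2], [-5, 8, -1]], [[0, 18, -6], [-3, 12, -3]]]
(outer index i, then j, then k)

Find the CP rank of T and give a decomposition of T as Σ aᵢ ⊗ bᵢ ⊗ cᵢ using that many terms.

rank(T) = 2

Lower bound: the mode-1 unfolding of T (rows indexed by i, columns by (j,k) = (0,0), (0,1), (0,2), (1,0), (1,1), (1,2)) is [[-4, 10, -2, -5, 8, -1], [0, 18, -6, -3, 12, -3]].
There the 2×2 minor on rows i ∈ {0, 1}, columns (j,k) ∈ {(0,0), (0,1)} is det [[-4, 10], [0, 18]] = -72 ≠ 0, so this unfolding has rank ≥ 2; CP rank is at least every unfolding rank, so rank(T) ≥ 2. (Flattening ranks never certify an upper bound on CP rank; for that we must actually write T with 2 rank-1 terms.)
Upper bound — finding two terms. Write S_k = T[:,:,k] for the frontal slices: S₀ = [[-4, -5], [0, -3]], S₁ = [[10, 8], [18, 12]], S₂ = [[-2, -1], [-6, -3]].
If T = a₁ ⊗ b₁ ⊗ c₁ + a₂ ⊗ b₂ ⊗ c₂ then each S_k = c₁[k]·a₁b₁ᵀ + c₂[k]·a₂b₂ᵀ. S₀ and S₁ are linearly independent, so a₁b₁ᵀ and a₂b₂ᵀ must span the same plane of matrices: they are the rank-1 matrices of the form x·S₀ + y·S₁.
det(x·S₀ + y·S₁) is 12·x² + 12·xy − 24·y² = 12·(x + 2·y)(x − y), vanishing at (x:y) = (2:-1) and (1:1).
M₁ = 2·S₀ − S₁ = [[-18, -18], [-18, -18]] = (-18)·[1, 1][1, 1]ᵀ and M₂ = S₀ + S₁ = [[6, 3], [18, 9]] = 3·[1, 3][2, 1]ᵀ, so take a₁ = [1, 1], b₁ = [1, 1], a₂ = [1, 3], b₂ = [2, 1].
Each slice is an integer combination of E₁ = a₁b₁ᵀ and E₂ = a₂b₂ᵀ: S₀ = −6·E₁ + E₂, S₁ = 6·E₁ + 2·E₂, S₂ = −E₂; reading off coefficients, c₁ = [-6, 6, 0] and c₂ = [1, 2, -1].
Hence T = [1, 1] ⊗ [1, 1] ⊗ [-6, 6, 0] + [1, 3] ⊗ [2, 1] ⊗ [1, 2, -1], so rank(T) ≤ 2.
These bounds meet, so rank(T) = 2.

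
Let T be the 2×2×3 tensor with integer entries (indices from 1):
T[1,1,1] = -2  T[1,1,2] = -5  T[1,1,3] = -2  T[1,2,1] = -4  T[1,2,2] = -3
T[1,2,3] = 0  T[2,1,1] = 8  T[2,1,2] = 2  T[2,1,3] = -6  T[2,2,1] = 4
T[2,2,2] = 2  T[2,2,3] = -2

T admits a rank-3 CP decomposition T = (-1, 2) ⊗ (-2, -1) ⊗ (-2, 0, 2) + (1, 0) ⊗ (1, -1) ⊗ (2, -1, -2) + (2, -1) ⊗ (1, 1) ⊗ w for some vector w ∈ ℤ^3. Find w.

Subtract the known terms from T to get the rank-1 residual R = (2, -1) ⊗ (1, 1) ⊗ w, so R[i,j,k] = a[i]·b[j]·w[k]. Pick indices with nonzero a[1]·b[1] = (2)·(1) = 2. Only the fibre through (1,1,·) is needed: R[1,1,:] = T[1,1,:] − Σₗ aₗ[1]bₗ[1]cₗ = [-2, -5, -2] − (-1)·(-2)·(-2, 0, 2) − (1)·(1)·(2, -1, -2) = [0, -4, -4]. Then w[k] = R[1,1,k] / 2 for each k, giving w = [0, -4, -4] / 2 = (0, -2, -2).

w = (0, -2, -2)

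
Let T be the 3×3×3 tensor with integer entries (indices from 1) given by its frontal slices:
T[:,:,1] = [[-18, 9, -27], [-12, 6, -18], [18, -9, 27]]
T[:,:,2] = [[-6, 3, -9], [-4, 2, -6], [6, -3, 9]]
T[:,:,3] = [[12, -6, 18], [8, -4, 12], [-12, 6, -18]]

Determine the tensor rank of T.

Lower bound: T ≠ 0 (e.g. T[1,1,1] = -18), so rank(T) ≥ 1.
Upper bound: if T = a ⊗ b ⊗ c then every fibre of T is a multiple of the corresponding factor, so read the factors off the fibres through the nonzero entry T[1,1,1] = -18.
The mode-1 fibre T[:,1,1] = [-18, -12, 18] gives a = [3, 2, -3] (primitive direction); the mode-2 fibre T[1,:,1] = [-18, 9, -27] gives b = [2, -1, 3]; then c[k] = T[1,1,k] / (a[1]·b[1]) = [-18, -6, 12] / 6 = [-3, -1, 2].
Expanding [3, 2, -3] ⊗ [2, -1, 3] ⊗ [-3, -1, 2] reproduces all 27 entries of T, so T = [3, 2, -3] ⊗ [2, -1, 3] ⊗ [-3, -1, 2] and rank(T) ≤ 1.
These bounds meet, so rank(T) = 1.

1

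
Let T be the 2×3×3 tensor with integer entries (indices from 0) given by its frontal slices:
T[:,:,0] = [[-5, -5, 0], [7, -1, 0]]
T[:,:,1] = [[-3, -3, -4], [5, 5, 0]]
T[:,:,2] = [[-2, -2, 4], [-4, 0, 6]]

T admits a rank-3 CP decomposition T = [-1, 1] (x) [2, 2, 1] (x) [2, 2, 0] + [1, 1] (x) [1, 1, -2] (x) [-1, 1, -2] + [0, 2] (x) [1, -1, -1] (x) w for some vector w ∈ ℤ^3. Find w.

w = [2, 0, -1]

Subtract the known terms from T to get the rank-1 residual R = [0, 2] (x) [1, -1, -1] (x) w, so R[i,j,k] = a[i]·b[j]·w[k]. Pick indices with nonzero a[1]·b[0] = (2)·(1) = 2. Only the fibre through (1,0,·) is needed: R[1,0,:] = T[1,0,:] − Σₗ aₗ[1]bₗ[0]cₗ = [7, 5, -4] − (1)·(2)·[2, 2, 0] − (1)·(1)·[-1, 1, -2] = [4, 0, -2]. Then w[k] = R[1,0,k] / 2 for each k, giving w = [4, 0, -2] / 2 = [2, 0, -1].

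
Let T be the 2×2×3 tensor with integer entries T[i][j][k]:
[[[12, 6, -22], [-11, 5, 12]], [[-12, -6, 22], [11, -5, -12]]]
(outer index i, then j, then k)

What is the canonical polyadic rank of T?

2

Lower bound: the mode-2 unfolding of T (rows indexed by j, columns by (i,k) = (0,0), (0,1), (0,2), (1,0), (1,1), (1,2)) is [[12, 6, -22, -12, -6, 22], [-11, 5, 12, 11, -5, -12]].
There the 2×2 minor on rows j ∈ {0, 1}, columns (i,k) ∈ {(0,0), (0,1)} is det [[12, 6], [-11, 5]] = 126 ≠ 0, so this unfolding has rank ≥ 2; CP rank is at least every unfolding rank, so rank(T) ≥ 2. (Flattening ranks never certify an upper bound on CP rank; for that we must actually write T with 2 rank-1 terms.)
Upper bound — finding two terms. Every mode-1 slice of T is a multiple of one matrix: T[i,:,:] = a[i]·M with a = [1, -1] and M = [[12, 6, -22], [-11, 5, 12]] (rows indexed by j, columns by k). So it suffices to write M as a sum of two rank-1 matrices.
Splitting M by its rows (j = 0, 1), M = [1, 0][12, 6, -22]ᵀ + [0, 1][-11, 5, 12]ᵀ.
Hence T = [1, -1] ⊗ [1, 0] ⊗ [12, 6, -22] + [1, -1] ⊗ [0, 1] ⊗ [-11, 5, 12], so rank(T) ≤ 2.
These bounds meet, so rank(T) = 2.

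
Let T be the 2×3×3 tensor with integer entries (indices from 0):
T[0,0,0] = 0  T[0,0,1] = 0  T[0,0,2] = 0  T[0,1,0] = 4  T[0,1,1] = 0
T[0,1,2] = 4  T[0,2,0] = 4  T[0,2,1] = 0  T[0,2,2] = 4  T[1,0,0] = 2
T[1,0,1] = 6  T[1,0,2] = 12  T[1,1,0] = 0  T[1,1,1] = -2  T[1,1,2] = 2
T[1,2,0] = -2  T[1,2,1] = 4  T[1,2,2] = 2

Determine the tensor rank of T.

3

Lower bound: the mode-2 unfolding of T (rows indexed by j, columns by (i,k) = (0,0), (0,1), (0,2), (1,0), (1,1), (1,2)) is [[0, 0, 0, 2, 6, 12], [4, 0, 4, 0, -2, 2], [4, 0, 4, -2, 4, 2]].
There the 3×3 minor on rows j ∈ {0, 1, 2}, columns (i,k) ∈ {(0,0), (1,0), (1,1)} is det [[0, 2, 6], [4, 0, -2], [4, -2, 4]] = -96 ≠ 0, so this unfolding has rank ≥ 3; CP rank is at least every unfolding rank, so rank(T) ≥ 3. (This is only a lower bound: in general the CP rank may exceed every unfolding rank, so we still need to exhibit 3 rank-1 terms summing to T.)
Upper bound: T is a sum of 3 rank-1 terms, T = [0, 1] ⊗ [1, 1, 0] ⊗ [2, -2, 4] + [0, 1] ⊗ [2, 0, 1] ⊗ [0, 4, 4] + [2, -1] ⊗ [0, 1, 1] ⊗ [2, 0, 2] (one valid choice — decompositions are not unique — normalised so each a, b is primitive with positive first nonzero entry; check it by expanding all entries), so rank(T) ≤ 3.
These bounds meet, so rank(T) = 3.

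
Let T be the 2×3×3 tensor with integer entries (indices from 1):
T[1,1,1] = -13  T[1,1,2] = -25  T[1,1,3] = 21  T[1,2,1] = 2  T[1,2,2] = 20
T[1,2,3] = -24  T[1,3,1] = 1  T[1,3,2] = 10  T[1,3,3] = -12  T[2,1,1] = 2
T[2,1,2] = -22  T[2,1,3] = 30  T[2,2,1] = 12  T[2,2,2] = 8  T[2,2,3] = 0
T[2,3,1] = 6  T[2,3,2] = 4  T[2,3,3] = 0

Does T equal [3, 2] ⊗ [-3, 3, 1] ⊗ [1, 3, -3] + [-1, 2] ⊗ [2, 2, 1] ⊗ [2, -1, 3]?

No

Reconstruct entry (1,2,1) from the claimed factors: Σₗ aₗ[1]bₗ[2]cₗ[1] = (3)·(3)·(1) + (-1)·(2)·(2) = 5, but T[1,2,1] = 2. The claim is false.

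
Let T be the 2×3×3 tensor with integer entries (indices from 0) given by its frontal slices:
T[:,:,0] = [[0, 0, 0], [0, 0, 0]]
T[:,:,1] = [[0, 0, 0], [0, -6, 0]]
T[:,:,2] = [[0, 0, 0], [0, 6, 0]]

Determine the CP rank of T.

1

Lower bound: T ≠ 0 (e.g. T[1,1,1] = -6), so rank(T) ≥ 1.
Upper bound: if T = a ⊗ b ⊗ c then every fibre of T is a multiple of the corresponding factor, so read the factors off the fibres through the nonzero entry T[1,1,1] = -6.
The mode-1 fibre T[:,1,1] = [0, -6] gives a = (0, 1) (primitive direction); the mode-2 fibre T[1,:,1] = [0, -6, 0] gives b = (0, 1, 0); then c[k] = T[1,1,k] / (a[1]·b[1]) = [0, -6, 6] / 1 = (0, -6, 6).
Expanding (0, 1) ⊗ (0, 1, 0) ⊗ (0, -6, 6) reproduces all 18 entries of T, so T = (0, 1) ⊗ (0, 1, 0) ⊗ (0, -6, 6) and rank(T) ≤ 1.
These bounds meet, so rank(T) = 1.
Check entry T[0,2,2] = 0: (0)·(0)·(6) = 0.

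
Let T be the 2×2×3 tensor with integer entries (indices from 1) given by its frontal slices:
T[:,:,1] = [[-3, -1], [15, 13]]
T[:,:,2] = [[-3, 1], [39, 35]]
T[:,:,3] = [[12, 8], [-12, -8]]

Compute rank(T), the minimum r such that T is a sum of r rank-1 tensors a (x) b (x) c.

2

Lower bound: the mode-3 unfolding of T (rows indexed by k, columns by (i,j) = (1,1), (1,2), (2,1), (2,2)) is [[-3, -1, 15, 13], [-3, 1, 39, 35], [12, 8, -12, -8]].
There the 2×2 minor on rows k ∈ {1, 2}, columns (i,j) ∈ {(1,1), (1,2)} is det [[-3, -1], [-3, 1]] = -6 ≠ 0, so this unfolding has rank ≥ 2; CP rank is at least every unfolding rank, so rank(T) ≥ 2. (Flattening ranks never certify an upper bound on CP rank; for that we must actually write T with 2 rank-1 terms.)
Upper bound — finding two terms. Write S_k = T[:,:,k] for the frontal slices: S₁ = [[-3, -1], [15, 13]], S₂ = [[-3, 1], [39, 35]], S₃ = [[12, 8], [-12, -8]].
If T = a₁ (x) b₁ (x) c₁ + a₂ (x) b₂ (x) c₂ then each S_k = c₁[k]·a₁b₁ᵀ + c₂[k]·a₂b₂ᵀ. S₁ and S₂ are linearly independent, so a₁b₁ᵀ and a₂b₂ᵀ must span the same plane of matrices: they are the rank-1 matrices of the form x·S₁ + y·S₂.
det(x·S₁ + y·S₂) is −24·x² − 120·xy − 144·y² = (-24)·(x + 3·y)(x + 2·y), vanishing at (x:y) = (3:-1) and (2:-1).
M₁ = 3·S₁ − S₂ = [[-6, -4], [6, 4]] = (-2)·(1, -1)(3, 2)ᵀ and M₂ = 2·S₁ − S₂ = [[-3, -3], [-9, -9]] = (-3)·(1, 3)(1, 1)ᵀ, so take a₁ = (1, -1), b₁ = (3, 2), a₂ = (1, 3), b₂ = (1, 1).
Each slice is an integer combination of E₁ = a₁b₁ᵀ and E₂ = a₂b₂ᵀ: S₁ = −2·E₁ + 3·E₂, S₂ = −4·E₁ + 9·E₂, S₃ = 4·E₁; reading off coefficients, c₁ = (-2, -4, 4) and c₂ = (3, 9, 0).
Hence T = (1, -1) (x) (3, 2) (x) (-2, -4, 4) + (1, 3) (x) (1, 1) (x) (3, 9, 0), so rank(T) ≤ 2.
These bounds meet, so rank(T) = 2.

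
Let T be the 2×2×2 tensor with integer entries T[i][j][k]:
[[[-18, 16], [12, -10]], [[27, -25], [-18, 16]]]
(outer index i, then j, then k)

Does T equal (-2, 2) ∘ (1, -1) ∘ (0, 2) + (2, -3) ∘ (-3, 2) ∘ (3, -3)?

Reconstruct entry (0,0,1) from the claimed factors: Σₗ aₗ[0]bₗ[0]cₗ[1] = (-2)·(1)·(2) + (2)·(-3)·(-3) = 14, but T[0,0,1] = 16. The claim is false.

No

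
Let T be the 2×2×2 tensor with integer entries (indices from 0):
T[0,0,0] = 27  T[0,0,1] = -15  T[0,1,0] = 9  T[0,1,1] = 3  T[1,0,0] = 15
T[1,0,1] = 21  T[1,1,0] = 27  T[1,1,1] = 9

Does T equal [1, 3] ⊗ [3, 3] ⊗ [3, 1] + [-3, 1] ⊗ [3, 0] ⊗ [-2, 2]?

Reconstruct entry (1,0,0) from the claimed factors: Σₗ aₗ[1]bₗ[0]cₗ[0] = (3)·(3)·(3) + (1)·(3)·(-2) = 21, but T[1,0,0] = 15. The claim is false.

No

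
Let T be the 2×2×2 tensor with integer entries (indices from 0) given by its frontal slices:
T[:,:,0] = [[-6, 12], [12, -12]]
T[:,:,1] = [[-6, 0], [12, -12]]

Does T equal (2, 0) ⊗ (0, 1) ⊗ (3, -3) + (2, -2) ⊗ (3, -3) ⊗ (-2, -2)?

Reconstruct entry (0,0,0) from the claimed factors: Σₗ aₗ[0]bₗ[0]cₗ[0] = (2)·(0)·(3) + (2)·(3)·(-2) = -12, but T[0,0,0] = -6. The claim is false.

No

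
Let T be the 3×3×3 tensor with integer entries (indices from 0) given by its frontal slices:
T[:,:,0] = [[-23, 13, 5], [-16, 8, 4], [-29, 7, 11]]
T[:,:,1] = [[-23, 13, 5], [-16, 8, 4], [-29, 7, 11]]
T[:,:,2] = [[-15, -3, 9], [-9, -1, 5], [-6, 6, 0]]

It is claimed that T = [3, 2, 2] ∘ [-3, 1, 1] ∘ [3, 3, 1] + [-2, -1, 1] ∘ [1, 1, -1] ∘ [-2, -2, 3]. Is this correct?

No

Reconstruct entry (2,0,0) from the claimed factors: Σₗ aₗ[2]bₗ[0]cₗ[0] = (2)·(-3)·(3) + (1)·(1)·(-2) = -20, but T[2,0,0] = -29. The claim is false.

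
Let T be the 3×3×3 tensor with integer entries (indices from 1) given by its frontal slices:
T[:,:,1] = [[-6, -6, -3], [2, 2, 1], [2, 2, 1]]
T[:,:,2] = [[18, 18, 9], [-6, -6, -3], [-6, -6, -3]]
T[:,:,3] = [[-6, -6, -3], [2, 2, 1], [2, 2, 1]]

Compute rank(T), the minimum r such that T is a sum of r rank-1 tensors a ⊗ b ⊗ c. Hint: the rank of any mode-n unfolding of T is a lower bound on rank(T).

1

Lower bound: T ≠ 0 (e.g. T[1,1,1] = -6), so rank(T) ≥ 1.
Upper bound: the mode-1 fibre T[:,1,1] = [-6, 2, 2] gives a = [3, -1, -1] (primitive direction); the mode-2 fibre T[1,:,1] = [-6, -6, -3] gives b = [2, 2, 1]; then c[k] = T[1,1,k] / (a[1]·b[1]) = [-6, 18, -6] / 6 = [-1, 3, -1].
Expanding [3, -1, -1] ⊗ [2, 2, 1] ⊗ [-1, 3, -1] reproduces all 27 entries of T, so T = [3, -1, -1] ⊗ [2, 2, 1] ⊗ [-1, 3, -1] and rank(T) ≤ 1.
These bounds meet, so rank(T) = 1.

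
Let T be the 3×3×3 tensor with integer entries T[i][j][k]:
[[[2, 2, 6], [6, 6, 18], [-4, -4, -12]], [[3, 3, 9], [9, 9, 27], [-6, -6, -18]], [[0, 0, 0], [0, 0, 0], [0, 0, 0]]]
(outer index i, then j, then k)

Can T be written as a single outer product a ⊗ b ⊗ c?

If T = a ⊗ b ⊗ c then every fibre of T is a multiple of the corresponding factor, so read the factors off the fibres through the nonzero entry T[0,0,0] = 2.
The mode-1 fibre T[:,0,0] = [2, 3, 0] gives a = [2, 3, 0] (primitive direction); the mode-2 fibre T[0,:,0] = [2, 6, -4] gives b = [1, 3, -2]; then c[k] = T[0,0,k] / (a[0]·b[0]) = [2, 2, 6] / 2 = [1, 1, 3].
Expanding [2, 3, 0] ⊗ [1, 3, -2] ⊗ [1, 1, 3] reproduces all 27 entries of T, so T = [2, 3, 0] ⊗ [1, 3, -2] ⊗ [1, 1, 3] and rank(T) ≤ 1.
Equivalently every frontal slice T[:,:,k] is c[k] times the rank-1 matrix [2, 3, 0] ⊗ [1, 3, -2]. So T has rank 1 (it is nonzero).

Yes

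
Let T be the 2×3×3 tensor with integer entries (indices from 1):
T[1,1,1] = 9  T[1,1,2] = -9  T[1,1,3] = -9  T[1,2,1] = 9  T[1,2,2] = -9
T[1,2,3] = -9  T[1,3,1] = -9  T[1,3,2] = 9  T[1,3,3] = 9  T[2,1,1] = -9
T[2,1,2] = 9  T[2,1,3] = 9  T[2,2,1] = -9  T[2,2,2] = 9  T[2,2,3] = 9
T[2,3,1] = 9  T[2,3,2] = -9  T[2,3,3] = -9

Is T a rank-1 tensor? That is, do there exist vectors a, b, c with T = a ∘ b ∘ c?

The mode-1 fibre T[:,1,1] = [9, -9] gives a = (1, -1) (primitive direction); the mode-2 fibre T[1,:,1] = [9, 9, -9] gives b = (1, 1, -1); then c[k] = T[1,1,k] / (a[1]·b[1]) = [9, -9, -9] / 1 = (9, -9, -9).
Expanding (1, -1) ∘ (1, 1, -1) ∘ (9, -9, -9) reproduces all 18 entries of T, so T = (1, -1) ∘ (1, 1, -1) ∘ (9, -9, -9) and rank(T) ≤ 1.
Equivalently every frontal slice T[:,:,k] is c[k] times the rank-1 matrix (1, -1) ∘ (1, 1, -1). So T has rank 1 (it is nonzero).

Yes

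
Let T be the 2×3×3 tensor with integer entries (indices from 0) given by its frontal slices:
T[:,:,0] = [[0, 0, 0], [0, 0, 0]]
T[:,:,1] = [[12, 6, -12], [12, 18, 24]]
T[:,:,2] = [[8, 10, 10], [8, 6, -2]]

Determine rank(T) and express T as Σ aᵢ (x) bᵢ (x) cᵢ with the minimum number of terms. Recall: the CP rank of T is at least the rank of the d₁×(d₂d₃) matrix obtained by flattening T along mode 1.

rank(T) = 2

Lower bound: the mode-2 unfolding of T (rows indexed by j, columns by (i,k) = (0,0), (0,1), (0,2), (1,0), (1,1), (1,2)) is [[0, 12, 8, 0, 12, 8], [0, 6, 10, 0, 18, 6], [0, -12, 10, 0, 24, -2]].
There the 2×2 minor on rows j ∈ {0, 1}, columns (i,k) ∈ {(0,1), (0,2)} is det [[12, 8], [6, 10]] = 72 ≠ 0, so this unfolding has rank ≥ 2; CP rank is at least every unfolding rank, so rank(T) ≥ 2. (This is only a lower bound: in general the CP rank may exceed every unfolding rank, so we still need to exhibit 2 rank-1 terms summing to T.)
Upper bound — finding two terms. Write S_k = T[:,:,k] for the frontal slices: S₀ = [[0, 0, 0], [0, 0, 0]], S₁ = [[12, 6, -12], [12, 18, 24]], S₂ = [[8, 10, 10], [8, 6, -2]].
If T = a₁ (x) b₁ (x) c₁ + a₂ (x) b₂ (x) c₂ then each S_k = c₁[k]·a₁b₁ᵀ + c₂[k]·a₂b₂ᵀ. S₁ and S₂ are linearly independent, so a₁b₁ᵀ and a₂b₂ᵀ must span the same plane of matrices: they are the rank-1 matrices of the form x·S₁ + y·S₂.
The 2×2 minor of x·S₁ + y·S₂ on rows {0,1}, columns {0,1} is 144·x² + 48·xy − 32·y² = 16·(3·x + 2·y)(3·x − y), vanishing at (x:y) = (2:-3) and (1:3).
M₁ = 2·S₁ − 3·S₂ = [[0, -18, -54], [0, 18, 54]] = (-18)·[1, -1][0, 1, 3]ᵀ and M₂ = S₁ + 3·S₂ = [[36, 36, 18], [36, 36, 18]] = 18·[1, 1][2, 2, 1]ᵀ, so take a₁ = [1, -1], b₁ = [0, 1, 3], a₂ = [1, 1], b₂ = [2, 2, 1].
Each slice is an integer combination of E₁ = a₁b₁ᵀ and E₂ = a₂b₂ᵀ: S₀ = 0, S₁ = −6·E₁ + 6·E₂, S₂ = 2·E₁ + 4·E₂; reading off coefficients, c₁ = [0, -6, 2] and c₂ = [0, 6, 4].
Hence T = [1, -1] (x) [0, 1, 3] (x) [0, -6, 2] + [1, 1] (x) [2, 2, 1] (x) [0, 6, 4], so rank(T) ≤ 2.
These bounds meet, so rank(T) = 2.
Check entry T[1,0,2] = 8: (-1)·(0)·(2) + (1)·(2)·(4) = 8.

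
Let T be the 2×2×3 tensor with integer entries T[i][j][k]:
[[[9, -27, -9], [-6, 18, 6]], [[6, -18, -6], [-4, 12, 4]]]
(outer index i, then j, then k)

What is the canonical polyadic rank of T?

1

Lower bound: T ≠ 0 (e.g. T[0,0,0] = 9), so rank(T) ≥ 1.
Upper bound: if T = a ⊗ b ⊗ c then every fibre of T is a multiple of the corresponding factor, so read the factors off the fibres through the nonzero entry T[0,0,0] = 9.
The mode-1 fibre T[:,0,0] = [9, 6] gives a = (3, 2) (primitive direction); the mode-2 fibre T[0,:,0] = [9, -6] gives b = (3, -2); then c[k] = T[0,0,k] / (a[0]·b[0]) = [9, -27, -9] / 9 = (1, -3, -1).
Expanding (3, 2) ⊗ (3, -2) ⊗ (1, -3, -1) reproduces all 12 entries of T, so T = (3, 2) ⊗ (3, -2) ⊗ (1, -3, -1) and rank(T) ≤ 1.
These bounds meet, so rank(T) = 1.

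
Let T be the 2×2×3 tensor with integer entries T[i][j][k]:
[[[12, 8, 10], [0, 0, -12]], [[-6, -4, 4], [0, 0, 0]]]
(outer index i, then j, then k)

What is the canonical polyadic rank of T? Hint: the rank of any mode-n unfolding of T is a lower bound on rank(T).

Lower bound: the mode-1 unfolding of T (rows indexed by i, columns by (j,k) = (0,0), (0,1), (0,2), (1,0), (1,1), (1,2)) is [[12, 8, 10, 0, 0, -12], [-6, -4, 4, 0, 0, 0]].
There the 2×2 minor on rows i ∈ {0, 1}, columns (j,k) ∈ {(0,0), (0,2)} is det [[12, 10], [-6, 4]] = 108 ≠ 0, so this unfolding has rank ≥ 2; CP rank is at least every unfolding rank, so rank(T) ≥ 2. (Unfolding ranks only ever bound the CP rank from below — rank(T) can be strictly larger than all of them — so the matching upper bound has to come from an explicit 2-term decomposition.)
Upper bound — finding two terms. Write S_k = T[:,:,k] for the frontal slices: S₀ = [[12, 0], [-6, 0]], S₁ = [[8, 0], [-4, 0]], S₂ = [[10, -12], [4, 0]].
If T = a₁ ⊗ b₁ ⊗ c₁ + a₂ ⊗ b₂ ⊗ c₂ then each S_k = c₁[k]·a₁b₁ᵀ + c₂[k]·a₂b₂ᵀ. S₀ and S₂ are linearly independent, so a₁b₁ᵀ and a₂b₂ᵀ must span the same plane of matrices: they are the rank-1 matrices of the form x·S₀ + y·S₂.
det(x·S₀ + y·S₂) is −72·xy + 48·y² = (-24)·(3·x − 2·y)(y), vanishing at (x:y) = (2:3) and (1:0).
M₁ = 2·S₀ + 3·S₂ = [[54, -36], [0, 0]] = 18·[1, 0][3, -2]ᵀ and M₂ = S₀ = [[12, 0], [-6, 0]] = 6·[2, -1][1, 0]ᵀ, so take a₁ = [1, 0], b₁ = [3, -2], a₂ = [2, -1], b₂ = [1, 0].
Each slice is an integer combination of E₁ = a₁b₁ᵀ and E₂ = a₂b₂ᵀ: S₀ = 6·E₂, S₁ = 4·E₂, S₂ = 6·E₁ − 4·E₂; reading off coefficients, c₁ = [0, 0, 6] and c₂ = [6, 4, -4].
Hence T = [1, 0] ⊗ [3, -2] ⊗ [0, 0, 6] + [2, -1] ⊗ [1, 0] ⊗ [6, 4, -4], so rank(T) ≤ 2.
These bounds meet, so rank(T) = 2.
Check entry T[0,1,2] = -12: (1)·(-2)·(6) + (2)·(0)·(-4) = -12.

2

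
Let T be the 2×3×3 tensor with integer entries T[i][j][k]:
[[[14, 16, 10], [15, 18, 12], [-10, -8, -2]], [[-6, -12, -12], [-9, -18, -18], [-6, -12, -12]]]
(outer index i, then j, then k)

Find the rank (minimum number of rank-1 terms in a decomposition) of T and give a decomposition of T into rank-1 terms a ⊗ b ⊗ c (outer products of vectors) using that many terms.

rank(T) = 2

Lower bound: the mode-2 unfolding of T (rows indexed by j, columns by (i,k) = (0,0), (0,1), (0,2), (1,0), (1,1), (1,2)) is [[14, 16, 10, -6, -12, -12], [15, 18, 12, -9, -18, -18], [-10, -8, -2, -6, -12, -12]].
There the 2×2 minor on rows j ∈ {0, 1}, columns (i,k) ∈ {(0,0), (0,1)} is det [[14, 16], [15, 18]] = 12 ≠ 0, so this unfolding has rank ≥ 2; CP rank is at least every unfolding rank, so rank(T) ≥ 2. (Flattening ranks never certify an upper bound on CP rank; for that we must actually write T with 2 rank-1 terms.)
Upper bound — finding two terms. Write S_k = T[:,:,k] for the frontal slices: S₀ = [[14, 15, -10], [-6, -9, -6]], S₁ = [[16, 18, -8], [-12, -18, -12]], S₂ = [[10, 12, -2], [-12, -18, -12]].
If T = a₁ ⊗ b₁ ⊗ c₁ + a₂ ⊗ b₂ ⊗ c₂ then each S_k = c₁[k]·a₁b₁ᵀ + c₂[k]·a₂b₂ᵀ. S₀ and S₁ are linearly independent, so a₁b₁ᵀ and a₂b₂ᵀ must span the same plane of matrices: they are the rank-1 matrices of the form x·S₀ + y·S₁.
The 2×2 minor of x·S₀ + y·S₁ on rows {0,1}, columns {0,1} is −36·x² − 108·xy − 72·y² = (-36)·(x + 2·y)(x + y), vanishing at (x:y) = (2:-1) and (1:-1).
M₁ = 2·S₀ − S₁ = [[12, 12, -12], [0, 0, 0]] = 12·[1, 0][1, 1, -1]ᵀ and M₂ = S₀ − S₁ = [[-2, -3, -2], [6, 9, 6]] = −[1, -3][2, 3, 2]ᵀ, so take a₁ = [1, 0], b₁ = [1, 1, -1], a₂ = [1, -3], b₂ = [2, 3, 2].
Each slice is an integer combination of E₁ = a₁b₁ᵀ and E₂ = a₂b₂ᵀ: S₀ = 12·E₁ + E₂, S₁ = 12·E₁ + 2·E₂, S₂ = 6·E₁ + 2·E₂; reading off coefficients, c₁ = [12, 12, 6] and c₂ = [1, 2, 2].
Hence T = [1, 0] ⊗ [1, 1, -1] ⊗ [12, 12, 6] + [1, -3] ⊗ [2, 3, 2] ⊗ [1, 2, 2], so rank(T) ≤ 2.
These bounds meet, so rank(T) = 2.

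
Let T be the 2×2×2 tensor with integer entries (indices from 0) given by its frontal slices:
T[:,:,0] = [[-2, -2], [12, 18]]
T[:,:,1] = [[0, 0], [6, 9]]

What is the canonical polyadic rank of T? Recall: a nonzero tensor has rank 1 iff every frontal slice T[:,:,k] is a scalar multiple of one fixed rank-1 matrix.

Lower bound: the mode-2 unfolding of T (rows indexed by j, columns by (i,k) = (0,0), (0,1), (1,0), (1,1)) is [[-2, 0, 12, 6], [-2, 0, 18, 9]].
There the 2×2 minor on rows j ∈ {0, 1}, columns (i,k) ∈ {(0,0), (1,0)} is det [[-2, 12], [-2, 18]] = -12 ≠ 0, so this unfolding has rank ≥ 2; CP rank is at least every unfolding rank, so rank(T) ≥ 2. (This is only a lower bound: in general the CP rank may exceed every unfolding rank, so we still need to exhibit 2 rank-1 terms summing to T.)
Upper bound — finding two terms. Write S_k = T[:,:,k] for the frontal slices: S₀ = [[-2, -2], [12, 18]], S₁ = [[0, 0], [6, 9]].
If T = a₁ ⊗ b₁ ⊗ c₁ + a₂ ⊗ b₂ ⊗ c₂ then each S_k = c₁[k]·a₁b₁ᵀ + c₂[k]·a₂b₂ᵀ. S₀ and S₁ are linearly independent, so a₁b₁ᵀ and a₂b₂ᵀ must span the same plane of matrices: they are the rank-1 matrices of the form x·S₀ + y·S₁.
det(x·S₀ + y·S₁) is −12·x² − 6·xy = (-6)·(2·x + y)(x), vanishing at (x:y) = (1:-2) and (0:1).
M₁ = S₀ − 2·S₁ = [[-2, -2], [0, 0]] = (-2)·[1, 0][1, 1]ᵀ and M₂ = S₁ = [[0, 0], [6, 9]] = 3·[0, 1][2, 3]ᵀ, so take a₁ = [1, 0], b₁ = [1, 1], a₂ = [0, 1], b₂ = [2, 3].
Each slice is an integer combination of E₁ = a₁b₁ᵀ and E₂ = a₂b₂ᵀ: S₀ = −2·E₁ + 6·E₂, S₁ = 3·E₂; reading off coefficients, c₁ = [-2, 0] and c₂ = [6, 3].
Hence T = [1, 0] ⊗ [1, 1] ⊗ [-2, 0] + [0, 1] ⊗ [2, 3] ⊗ [6, 3], so rank(T) ≤ 2.
These bounds meet, so rank(T) = 2.
Check entry T[1,1,0] = 18: (0)·(1)·(-2) + (1)·(3)·(6) = 18.

2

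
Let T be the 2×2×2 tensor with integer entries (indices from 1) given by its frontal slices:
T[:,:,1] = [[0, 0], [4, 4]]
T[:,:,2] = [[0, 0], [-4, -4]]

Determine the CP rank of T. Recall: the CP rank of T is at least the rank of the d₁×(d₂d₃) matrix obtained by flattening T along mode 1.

Lower bound: T ≠ 0 (e.g. T[2,1,1] = 4), so rank(T) ≥ 1.
Upper bound: if T = a ∘ b ∘ c then every fibre of T is a multiple of the corresponding factor, so read the factors off the fibres through the nonzero entry T[2,1,1] = 4.
The mode-1 fibre T[:,1,1] = [0, 4] gives a = [0, 1] (primitive direction); the mode-2 fibre T[2,:,1] = [4, 4] gives b = [1, 1]; then c[k] = T[2,1,k] / (a[2]·b[1]) = [4, -4] / 1 = [4, -4].
Expanding [0, 1] ∘ [1, 1] ∘ [4, -4] reproduces all 8 entries of T, so T = [0, 1] ∘ [1, 1] ∘ [4, -4] and rank(T) ≤ 1.
These bounds meet, so rank(T) = 1.
Check entry T[1,1,2] = 0: (0)·(1)·(-4) = 0.

1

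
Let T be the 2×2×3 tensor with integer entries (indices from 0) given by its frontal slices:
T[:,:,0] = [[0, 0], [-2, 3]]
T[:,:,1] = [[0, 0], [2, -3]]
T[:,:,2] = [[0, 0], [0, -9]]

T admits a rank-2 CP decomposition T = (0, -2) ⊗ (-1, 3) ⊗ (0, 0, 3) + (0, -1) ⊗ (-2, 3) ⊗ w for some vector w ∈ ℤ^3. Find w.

w = (-1, 1, -3)

Subtract the known terms from T to get the rank-1 residual R = (0, -1) ⊗ (-2, 3) ⊗ w, so R[i,j,k] = a[i]·b[j]·w[k]. Pick indices with nonzero a[1]·b[0] = (-1)·(-2) = 2. Only the fibre through (1,0,·) is needed: R[1,0,:] = T[1,0,:] − Σₗ aₗ[1]bₗ[0]cₗ = [-2, 2, 0] − (-2)·(-1)·(0, 0, 3) = [-2, 2, -6]. Then w[k] = R[1,0,k] / 2 for each k, giving w = [-2, 2, -6] / 2 = (-1, 1, -3).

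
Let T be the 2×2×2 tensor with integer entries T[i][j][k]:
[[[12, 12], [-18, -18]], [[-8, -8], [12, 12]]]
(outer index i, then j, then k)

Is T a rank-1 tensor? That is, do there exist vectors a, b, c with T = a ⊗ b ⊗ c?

If T = a ⊗ b ⊗ c then every fibre of T is a multiple of the corresponding factor, so read the factors off the fibres through the nonzero entry T[0,0,0] = 12.
The mode-1 fibre T[:,0,0] = [12, -8] gives a = [3, -2] (primitive direction); the mode-2 fibre T[0,:,0] = [12, -18] gives b = [2, -3]; then c[k] = T[0,0,k] / (a[0]·b[0]) = [12, 12] / 6 = [2, 2].
Expanding [3, -2] ⊗ [2, -3] ⊗ [2, 2] reproduces all 8 entries of T, so T = [3, -2] ⊗ [2, -3] ⊗ [2, 2] and rank(T) ≤ 1.
Equivalently every frontal slice T[:,:,k] is c[k] times the rank-1 matrix [3, -2] ⊗ [2, -3]. So T has rank 1 (it is nonzero).

Yes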